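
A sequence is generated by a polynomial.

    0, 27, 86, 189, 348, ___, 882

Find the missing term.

Using the first 5 terms:
27  59  103  159
32  44  56
12  12
Constant third difference = 12.
Extend forward: 56 + 12 = 68;  159 + 68 = 227;  348 + 227 = 575

575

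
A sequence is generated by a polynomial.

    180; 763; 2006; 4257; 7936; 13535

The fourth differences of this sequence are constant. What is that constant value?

First differences: 583, 1243, 2251, 3679, 5599
Second differences: 660, 1008, 1428, 1920
Third differences: 348, 420, 492
Fourth differences: 72, 72

72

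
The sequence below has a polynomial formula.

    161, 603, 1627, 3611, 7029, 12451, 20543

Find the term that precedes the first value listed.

19

First differences: 442  1024  1984  3418  5422  8092
Second differences: 582  960  1434  2004  2670
Third differences: 378  474  570  666
Fourth differences: 96  96  96
The fourth differences are constant at 96.
Work back: 378 − 96 = 282;  582 − 282 = 300;  442 − 300 = 142;  161 − 142 = 19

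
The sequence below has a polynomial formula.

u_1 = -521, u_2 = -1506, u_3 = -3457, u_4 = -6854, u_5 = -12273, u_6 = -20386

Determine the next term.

-31961

Δ: -985 , -1951 , -3397 , -5419 , -8113
Δ²: -966 , -1446 , -2022 , -2694
Δ³: -480 , -576 , -672
Δ⁴: -96 , -96
Constant fourth difference = -96, so extend:
-672 − 96 = -768;  -2694 − 768 = -3462;  -8113 − 3462 = -11575;  -20386 − 11575 = -31961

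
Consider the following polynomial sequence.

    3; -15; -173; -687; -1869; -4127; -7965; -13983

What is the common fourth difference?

First differences: -18, -158, -514, -1182, -2258, -3838, -6018
Second differences: -140, -356, -668, -1076, -1580, -2180
Third differences: -216, -312, -408, -504, -600
Fourth differences: -96, -96, -96, -96

-96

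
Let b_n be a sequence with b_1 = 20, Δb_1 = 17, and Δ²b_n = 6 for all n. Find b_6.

Build the table forward from the leading diagonal:
Second differences: 6  6  6  6  6  6
First differences: 17  23  29  35  41  47
b: 20  37  60  89  124  165

165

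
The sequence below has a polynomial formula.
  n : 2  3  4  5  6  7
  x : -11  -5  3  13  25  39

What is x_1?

D1: 6  8  10  12  14
D2: 2  2  2  2
The second differences are constant at 2.
Work back: 6 − 2 = 4;  -11 − 4 = -15

-15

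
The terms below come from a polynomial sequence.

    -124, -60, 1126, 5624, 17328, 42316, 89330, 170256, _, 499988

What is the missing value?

Using the first 8 terms:
D1: 64, 1186, 4498, 11704, 24988, 47014, 80926
D2: 1122, 3312, 7206, 13284, 22026, 33912
D3: 2190, 3894, 6078, 8742, 11886
D4: 1704, 2184, 2664, 3144
D5: 480, 480, 480
Constant fifth difference = 480.
Extend forward: 3144 + 480 = 3624;  11886 + 3624 = 15510;  33912 + 15510 = 49422;  80926 + 49422 = 130348;  170256 + 130348 = 300604

300604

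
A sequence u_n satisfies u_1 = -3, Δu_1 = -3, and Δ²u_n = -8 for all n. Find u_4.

-36

Build the table forward from the leading diagonal:
D2: -8  -8  -8  -8
D1: -3  -11  -19  -27
u: -3  -6  -17  -36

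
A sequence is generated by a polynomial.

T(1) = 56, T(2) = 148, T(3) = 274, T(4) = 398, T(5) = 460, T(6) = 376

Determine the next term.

38

D1: 92, 126, 124, 62, -84
D2: 34, -2, -62, -146
D3: -36, -60, -84
D4: -24, -24
The fourth differences are constant (-24).
-84 − 24 = -108;  -146 − 108 = -254;  -84 − 254 = -338;  376 − 338 = 38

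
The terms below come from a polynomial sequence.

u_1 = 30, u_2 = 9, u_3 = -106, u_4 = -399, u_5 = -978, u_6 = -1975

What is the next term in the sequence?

Δ: -21 , -115 , -293 , -579 , -997
Δ²: -94 , -178 , -286 , -418
Δ³: -84 , -108 , -132
Δ⁴: -24 , -24
Constant fourth difference = -24, so extend:
-132 − 24 = -156;  -418 − 156 = -574;  -997 − 574 = -1571;  -1975 − 1571 = -3546

-3546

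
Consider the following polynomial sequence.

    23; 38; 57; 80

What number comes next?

Δ: 15 , 19 , 23
Δ²: 4 , 4
Constant second difference = 4, so extend:
23 + 4 = 27;  80 + 27 = 107

107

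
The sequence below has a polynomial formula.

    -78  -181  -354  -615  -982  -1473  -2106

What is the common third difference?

-18

First differences: -103, -173, -261, -367, -491, -633
Second differences: -70, -88, -106, -124, -142
Third differences: -18, -18, -18, -18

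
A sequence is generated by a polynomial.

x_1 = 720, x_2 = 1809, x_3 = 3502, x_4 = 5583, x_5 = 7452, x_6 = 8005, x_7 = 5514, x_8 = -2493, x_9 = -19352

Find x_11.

-98010

D1: 1089 , 1693 , 2081 , 1869 , 553 , -2491 , -8007 , -16859
D2: 604 , 388 , -212 , -1316 , -3044 , -5516 , -8852
D3: -216 , -600 , -1104 , -1728 , -2472 , -3336
D4: -384 , -504 , -624 , -744 , -864
D5: -120 , -120 , -120 , -120
The fifth differences are constant (-120).
-864 − 120 = -984;  -3336 − 984 = -4320;  -8852 − 4320 = -13172;  -16859 − 13172 = -30031;  -19352 − 30031 = -49383
-984 − 120 = -1104;  -4320 − 1104 = -5424;  -13172 − 5424 = -18596;  -30031 − 18596 = -48627;  -49383 − 48627 = -98010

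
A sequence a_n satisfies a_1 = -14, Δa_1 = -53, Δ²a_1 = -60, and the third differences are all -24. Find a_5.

-682

Build the table forward from the leading diagonal:
Δ³: -24  -24  -24  -24  -24
Δ²: -60  -84  -108  -132  -156
Δ: -53  -113  -197  -305  -437
a: -14  -67  -180  -377  -682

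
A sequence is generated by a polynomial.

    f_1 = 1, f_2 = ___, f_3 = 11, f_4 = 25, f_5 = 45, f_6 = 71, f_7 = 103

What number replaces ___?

3

Using the last 5 terms:
Δ: 14  20  26  32
Δ²: 6  6  6
Constant second difference = 6.
Extend backward: 14 − 6 = 8;  11 − 8 = 3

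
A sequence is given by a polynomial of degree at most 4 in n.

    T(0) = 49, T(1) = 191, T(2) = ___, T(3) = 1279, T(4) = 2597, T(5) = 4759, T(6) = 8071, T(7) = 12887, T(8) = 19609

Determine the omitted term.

Using the last 6 terms:
1318, 2162, 3312, 4816, 6722
844, 1150, 1504, 1906
306, 354, 402
48, 48
Constant fourth difference = 48.
Extend backward: 306 − 48 = 258;  844 − 258 = 586;  1318 − 586 = 732;  1279 − 732 = 547

547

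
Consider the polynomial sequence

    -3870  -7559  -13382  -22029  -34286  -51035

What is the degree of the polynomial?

First differences: -3689, -5823, -8647, -12257, -16749
Second differences: -2134, -2824, -3610, -4492
Third differences: -690, -786, -882
Fourth differences: -96, -96
The fourth differences are constant, so the polynomial has degree 4.

4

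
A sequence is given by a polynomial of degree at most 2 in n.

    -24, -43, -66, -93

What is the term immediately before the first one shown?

D1: -19  -23  -27
D2: -4  -4
The second differences are constant at -4.
Work back: -19 + 4 = -15;  -24 + 15 = -9

-9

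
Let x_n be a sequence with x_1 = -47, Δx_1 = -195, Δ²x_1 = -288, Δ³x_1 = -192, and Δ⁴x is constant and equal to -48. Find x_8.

Build the table forward from the leading diagonal:
D4: -48  -48  -48  -48  -48  -48  -48  -48
D3: -192  -240  -288  -336  -384  -432  -480  -528
D2: -288  -480  -720  -1008  -1344  -1728  -2160  -2640
D1: -195  -483  -963  -1683  -2691  -4035  -5763  -7923
x: -47  -242  -725  -1688  -3371  -6062  -10097  -15860

-15860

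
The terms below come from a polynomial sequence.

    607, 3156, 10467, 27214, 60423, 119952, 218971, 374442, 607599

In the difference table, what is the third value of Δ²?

16462

First differences: 2549, 7311, 16747, 33209, 59529, 99019, 155471, 233157
Second differences: 4762, 9436, 16462, 26320, 39490, 56452, 77686
Third differences: 4674, 7026, 9858, 13170, 16962, 21234
Fourth differences: 2352, 2832, 3312, 3792, 4272
Fifth differences: 480, 480, 480, 480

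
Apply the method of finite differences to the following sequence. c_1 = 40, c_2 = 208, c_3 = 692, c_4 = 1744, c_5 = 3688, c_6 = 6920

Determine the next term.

First differences: 168, 484, 1052, 1944, 3232
Second differences: 316, 568, 892, 1288
Third differences: 252, 324, 396
Fourth differences: 72, 72
The fourth differences are constant (72).
396 + 72 = 468;  1288 + 468 = 1756;  3232 + 1756 = 4988;  6920 + 4988 = 11908

11908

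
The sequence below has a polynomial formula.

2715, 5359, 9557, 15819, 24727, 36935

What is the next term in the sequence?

2644, 4198, 6262, 8908, 12208
1554, 2064, 2646, 3300
510, 582, 654
72, 72
Constant fourth difference = 72, so extend:
654 + 72 = 726;  3300 + 726 = 4026;  12208 + 4026 = 16234;  36935 + 16234 = 53169

53169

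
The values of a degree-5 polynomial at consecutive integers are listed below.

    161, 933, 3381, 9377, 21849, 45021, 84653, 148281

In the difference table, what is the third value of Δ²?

First differences: 772, 2448, 5996, 12472, 23172, 39632, 63628
Second differences: 1676, 3548, 6476, 10700, 16460, 23996
Third differences: 1872, 2928, 4224, 5760, 7536
Fourth differences: 1056, 1296, 1536, 1776
Fifth differences: 240, 240, 240

6476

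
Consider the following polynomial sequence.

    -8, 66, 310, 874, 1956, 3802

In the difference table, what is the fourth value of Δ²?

764

First differences: 74, 244, 564, 1082, 1846
Second differences: 170, 320, 518, 764
Third differences: 150, 198, 246
Fourth differences: 48, 48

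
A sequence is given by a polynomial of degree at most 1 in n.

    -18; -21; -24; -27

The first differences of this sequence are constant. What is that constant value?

First differences: -3, -3, -3

-3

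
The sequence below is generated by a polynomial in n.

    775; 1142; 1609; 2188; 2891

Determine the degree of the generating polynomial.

D1: 367, 467, 579, 703
D2: 100, 112, 124
D3: 12, 12
The third differences are constant, so the polynomial has degree 3.

3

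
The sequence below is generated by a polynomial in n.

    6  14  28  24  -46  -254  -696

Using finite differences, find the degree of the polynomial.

4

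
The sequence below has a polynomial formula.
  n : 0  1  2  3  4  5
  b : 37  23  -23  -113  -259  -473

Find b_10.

Δ: -14, -46, -90, -146, -214
Δ²: -32, -44, -56, -68
Δ³: -12, -12, -12
Constant third difference = -12, so extend:
-68 − 12 = -80;  -214 − 80 = -294;  -473 − 294 = -767
-80 − 12 = -92;  -294 − 92 = -386;  -767 − 386 = -1153
-92 − 12 = -104;  -386 − 104 = -490;  -1153 − 490 = -1643
-104 − 12 = -116;  -490 − 116 = -606;  -1643 − 606 = -2249
-116 − 12 = -128;  -606 − 128 = -734;  -2249 − 734 = -2983

-2983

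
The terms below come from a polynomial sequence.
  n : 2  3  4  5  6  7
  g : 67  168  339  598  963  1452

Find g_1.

Δ: 101  171  259  365  489
Δ²: 70  88  106  124
Δ³: 18  18  18
The third differences are constant at 18.
Work back: 70 − 18 = 52;  101 − 52 = 49;  67 − 49 = 18

18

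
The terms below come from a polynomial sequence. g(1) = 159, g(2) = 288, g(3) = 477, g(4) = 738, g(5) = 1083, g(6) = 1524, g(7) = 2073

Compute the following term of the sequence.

2742

D1: 129, 189, 261, 345, 441, 549
D2: 60, 72, 84, 96, 108
D3: 12, 12, 12, 12
The third differences are constant (12).
108 + 12 = 120;  549 + 120 = 669;  2073 + 669 = 2742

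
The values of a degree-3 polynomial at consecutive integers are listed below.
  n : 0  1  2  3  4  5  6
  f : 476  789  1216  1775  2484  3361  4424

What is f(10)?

D1: 313, 427, 559, 709, 877, 1063
D2: 114, 132, 150, 168, 186
D3: 18, 18, 18, 18
Third differences constant at 18.
186 + 18 = 204;  1063 + 204 = 1267;  4424 + 1267 = 5691
204 + 18 = 222;  1267 + 222 = 1489;  5691 + 1489 = 7180
222 + 18 = 240;  1489 + 240 = 1729;  7180 + 1729 = 8909
240 + 18 = 258;  1729 + 258 = 1987;  8909 + 1987 = 10896

10896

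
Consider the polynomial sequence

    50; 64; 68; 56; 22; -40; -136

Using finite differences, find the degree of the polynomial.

14, 4, -12, -34, -62, -96
-10, -16, -22, -28, -34
-6, -6, -6, -6
The third differences are constant, so the polynomial has degree 3.

3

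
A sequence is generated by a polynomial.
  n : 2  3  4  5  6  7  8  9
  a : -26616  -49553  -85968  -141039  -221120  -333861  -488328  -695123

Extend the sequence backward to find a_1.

-22937, -36415, -55071, -80081, -112741, -154467, -206795
-13478, -18656, -25010, -32660, -41726, -52328
-5178, -6354, -7650, -9066, -10602
-1176, -1296, -1416, -1536
-120, -120, -120
The fifth differences are constant at -120.
Work back: -1176 + 120 = -1056;  -5178 + 1056 = -4122;  -13478 + 4122 = -9356;  -22937 + 9356 = -13581;  -26616 + 13581 = -13035

-13035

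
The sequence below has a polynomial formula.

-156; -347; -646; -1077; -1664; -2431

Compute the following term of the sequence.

-3402

First differences: -191, -299, -431, -587, -767
Second differences: -108, -132, -156, -180
Third differences: -24, -24, -24
The third differences are constant (-24).
-180 − 24 = -204;  -767 − 204 = -971;  -2431 − 971 = -3402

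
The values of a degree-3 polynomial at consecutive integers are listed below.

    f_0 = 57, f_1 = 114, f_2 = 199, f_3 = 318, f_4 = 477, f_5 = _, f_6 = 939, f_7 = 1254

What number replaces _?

Using the first 5 terms:
D1: 57  85  119  159
D2: 28  34  40
D3: 6  6
Constant third difference = 6.
Extend forward: 40 + 6 = 46;  159 + 46 = 205;  477 + 205 = 682

682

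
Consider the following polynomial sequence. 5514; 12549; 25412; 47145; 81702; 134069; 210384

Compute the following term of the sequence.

Δ: 7035 , 12863 , 21733 , 34557 , 52367 , 76315
Δ²: 5828 , 8870 , 12824 , 17810 , 23948
Δ³: 3042 , 3954 , 4986 , 6138
Δ⁴: 912 , 1032 , 1152
Δ⁵: 120 , 120
Constant fifth difference = 120, so extend:
1152 + 120 = 1272;  6138 + 1272 = 7410;  23948 + 7410 = 31358;  76315 + 31358 = 107673;  210384 + 107673 = 318057

318057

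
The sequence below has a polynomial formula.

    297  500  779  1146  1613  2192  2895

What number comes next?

D1: 203 , 279 , 367 , 467 , 579 , 703
D2: 76 , 88 , 100 , 112 , 124
D3: 12 , 12 , 12 , 12
The third differences are constant (12).
124 + 12 = 136;  703 + 136 = 839;  2895 + 839 = 3734

3734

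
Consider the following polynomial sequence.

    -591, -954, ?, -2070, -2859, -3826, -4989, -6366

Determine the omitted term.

Using the last 5 terms:
First differences: -789, -967, -1163, -1377
Second differences: -178, -196, -214
Third differences: -18, -18
Constant third difference = -18.
Extend backward: -178 + 18 = -160;  -789 + 160 = -629;  -2070 + 629 = -1441

-1441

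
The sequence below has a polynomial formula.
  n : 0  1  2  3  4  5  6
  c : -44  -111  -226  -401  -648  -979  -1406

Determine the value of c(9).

-67, -115, -175, -247, -331, -427
-48, -60, -72, -84, -96
-12, -12, -12, -12
The third differences are constant (-12).
-96 − 12 = -108;  -427 − 108 = -535;  -1406 − 535 = -1941
-108 − 12 = -120;  -535 − 120 = -655;  -1941 − 655 = -2596
-120 − 12 = -132;  -655 − 132 = -787;  -2596 − 787 = -3383

-3383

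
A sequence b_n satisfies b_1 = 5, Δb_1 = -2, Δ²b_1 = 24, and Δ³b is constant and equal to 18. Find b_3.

25

Build the table forward from the leading diagonal:
D3: 18, 18, 18
D2: 24, 42, 60
D1: -2, 22, 64
b: 5, 3, 25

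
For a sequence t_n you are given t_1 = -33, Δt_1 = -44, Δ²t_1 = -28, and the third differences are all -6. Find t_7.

Build the table forward from the leading diagonal:
Δ³: -6, -6, -6, -6, -6, -6, -6
Δ²: -28, -34, -40, -46, -52, -58, -64
Δ: -44, -72, -106, -146, -192, -244, -302
t: -33, -77, -149, -255, -401, -593, -837

-837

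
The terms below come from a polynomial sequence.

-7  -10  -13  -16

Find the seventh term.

-25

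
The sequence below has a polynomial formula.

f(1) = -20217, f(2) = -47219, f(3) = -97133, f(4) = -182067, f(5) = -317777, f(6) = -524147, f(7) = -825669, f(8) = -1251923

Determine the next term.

-1838057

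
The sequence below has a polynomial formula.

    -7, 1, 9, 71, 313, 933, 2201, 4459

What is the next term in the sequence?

8121

8, 8, 62, 242, 620, 1268, 2258
0, 54, 180, 378, 648, 990
54, 126, 198, 270, 342
72, 72, 72, 72
The fourth differences are constant (72).
342 + 72 = 414;  990 + 414 = 1404;  2258 + 1404 = 3662;  4459 + 3662 = 8121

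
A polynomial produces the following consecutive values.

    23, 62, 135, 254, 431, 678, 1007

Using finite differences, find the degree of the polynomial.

3

39, 73, 119, 177, 247, 329
34, 46, 58, 70, 82
12, 12, 12, 12
The third differences are constant, so the polynomial has degree 3.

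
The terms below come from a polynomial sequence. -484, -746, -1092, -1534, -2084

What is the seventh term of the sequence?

-262, -346, -442, -550
-84, -96, -108
-12, -12
Constant third difference = -12, so extend:
-108 − 12 = -120;  -550 − 120 = -670;  -2084 − 670 = -2754
-120 − 12 = -132;  -670 − 132 = -802;  -2754 − 802 = -3556

-3556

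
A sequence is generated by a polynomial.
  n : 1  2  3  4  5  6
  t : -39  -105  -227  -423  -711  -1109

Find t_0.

-11

First differences: -66, -122, -196, -288, -398
Second differences: -56, -74, -92, -110
Third differences: -18, -18, -18
The third differences are constant at -18.
Work back: -56 + 18 = -38;  -66 + 38 = -28;  -39 + 28 = -11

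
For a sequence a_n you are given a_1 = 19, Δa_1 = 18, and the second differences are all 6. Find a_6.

Build the table forward from the leading diagonal:
D2: 6  6  6  6  6  6
D1: 18  24  30  36  42  48
a: 19  37  61  91  127  169

169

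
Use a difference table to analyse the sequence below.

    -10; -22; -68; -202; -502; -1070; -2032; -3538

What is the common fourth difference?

-24

D1: -12, -46, -134, -300, -568, -962, -1506
D2: -34, -88, -166, -268, -394, -544
D3: -54, -78, -102, -126, -150
D4: -24, -24, -24, -24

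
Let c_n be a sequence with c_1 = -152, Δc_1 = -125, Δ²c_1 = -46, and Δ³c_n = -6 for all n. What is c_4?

Build the table forward from the leading diagonal:
Third differences: -6, -6, -6, -6
Second differences: -46, -52, -58, -64
First differences: -125, -171, -223, -281
c: -152, -277, -448, -671

-671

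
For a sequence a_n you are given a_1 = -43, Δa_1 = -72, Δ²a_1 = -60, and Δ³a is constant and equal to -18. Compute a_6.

Build the table forward from the leading diagonal:
Third differences: -18, -18, -18, -18, -18, -18
Second differences: -60, -78, -96, -114, -132, -150
First differences: -72, -132, -210, -306, -420, -552
a: -43, -115, -247, -457, -763, -1183

-1183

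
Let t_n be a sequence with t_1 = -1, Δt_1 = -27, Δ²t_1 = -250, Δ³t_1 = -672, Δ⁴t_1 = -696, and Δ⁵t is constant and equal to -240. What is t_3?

-305

Build the table forward from the leading diagonal:
D5: -240  -240  -240
D4: -696  -936  -1176
D3: -672  -1368  -2304
D2: -250  -922  -2290
D1: -27  -277  -1199
t: -1  -28  -305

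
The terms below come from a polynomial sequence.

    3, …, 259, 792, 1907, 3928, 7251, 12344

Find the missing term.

56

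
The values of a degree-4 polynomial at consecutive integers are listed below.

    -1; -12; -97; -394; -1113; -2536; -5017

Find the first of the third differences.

-138

Δ: -11, -85, -297, -719, -1423, -2481
Δ²: -74, -212, -422, -704, -1058
Δ³: -138, -210, -282, -354
Δ⁴: -72, -72, -72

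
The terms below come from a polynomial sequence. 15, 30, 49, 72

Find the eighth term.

204

15 , 19 , 23
4 , 4
The second differences are constant (4).
23 + 4 = 27;  72 + 27 = 99
27 + 4 = 31;  99 + 31 = 130
31 + 4 = 35;  130 + 35 = 165
35 + 4 = 39;  165 + 39 = 204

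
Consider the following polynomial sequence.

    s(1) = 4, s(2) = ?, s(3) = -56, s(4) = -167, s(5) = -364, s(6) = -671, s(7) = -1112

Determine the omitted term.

-7

Using the last 5 terms:
D1: -111  -197  -307  -441
D2: -86  -110  -134
D3: -24  -24
Constant third difference = -24.
Extend backward: -86 + 24 = -62;  -111 + 62 = -49;  -56 + 49 = -7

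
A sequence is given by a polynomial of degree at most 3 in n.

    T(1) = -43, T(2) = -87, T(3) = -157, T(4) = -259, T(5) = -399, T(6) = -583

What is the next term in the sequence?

D1: -44  -70  -102  -140  -184
D2: -26  -32  -38  -44
D3: -6  -6  -6
The third differences are constant (-6).
-44 − 6 = -50;  -184 − 50 = -234;  -583 − 234 = -817

-817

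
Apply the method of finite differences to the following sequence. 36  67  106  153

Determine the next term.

208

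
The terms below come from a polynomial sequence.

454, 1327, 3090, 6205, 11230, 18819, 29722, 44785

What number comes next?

64950

Δ: 873 , 1763 , 3115 , 5025 , 7589 , 10903 , 15063
Δ²: 890 , 1352 , 1910 , 2564 , 3314 , 4160
Δ³: 462 , 558 , 654 , 750 , 846
Δ⁴: 96 , 96 , 96 , 96
Fourth differences constant at 96.
846 + 96 = 942;  4160 + 942 = 5102;  15063 + 5102 = 20165;  44785 + 20165 = 64950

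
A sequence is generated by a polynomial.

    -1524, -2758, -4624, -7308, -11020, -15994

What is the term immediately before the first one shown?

-760

Δ: -1234  -1866  -2684  -3712  -4974
Δ²: -632  -818  -1028  -1262
Δ³: -186  -210  -234
Δ⁴: -24  -24
The fourth differences are constant at -24.
Work back: -186 + 24 = -162;  -632 + 162 = -470;  -1234 + 470 = -764;  -1524 + 764 = -760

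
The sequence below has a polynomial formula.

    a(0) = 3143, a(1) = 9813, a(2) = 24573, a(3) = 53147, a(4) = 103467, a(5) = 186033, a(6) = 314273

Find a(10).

1675173

6670  14760  28574  50320  82566  128240
8090  13814  21746  32246  45674
5724  7932  10500  13428
2208  2568  2928
360  360
The fifth differences are constant (360).
2928 + 360 = 3288;  13428 + 3288 = 16716;  45674 + 16716 = 62390;  128240 + 62390 = 190630;  314273 + 190630 = 504903
3288 + 360 = 3648;  16716 + 3648 = 20364;  62390 + 20364 = 82754;  190630 + 82754 = 273384;  504903 + 273384 = 778287
3648 + 360 = 4008;  20364 + 4008 = 24372;  82754 + 24372 = 107126;  273384 + 107126 = 380510;  778287 + 380510 = 1158797
4008 + 360 = 4368;  24372 + 4368 = 28740;  107126 + 28740 = 135866;  380510 + 135866 = 516376;  1158797 + 516376 = 1675173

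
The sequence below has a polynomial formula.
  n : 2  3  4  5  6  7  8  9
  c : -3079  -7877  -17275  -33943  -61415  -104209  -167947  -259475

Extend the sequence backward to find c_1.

-955

D1: -4798  -9398  -16668  -27472  -42794  -63738  -91528
D2: -4600  -7270  -10804  -15322  -20944  -27790
D3: -2670  -3534  -4518  -5622  -6846
D4: -864  -984  -1104  -1224
D5: -120  -120  -120
The fifth differences are constant at -120.
Work back: -864 + 120 = -744;  -2670 + 744 = -1926;  -4600 + 1926 = -2674;  -4798 + 2674 = -2124;  -3079 + 2124 = -955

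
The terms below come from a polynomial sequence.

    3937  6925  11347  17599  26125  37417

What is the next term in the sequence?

D1: 2988 , 4422 , 6252 , 8526 , 11292
D2: 1434 , 1830 , 2274 , 2766
D3: 396 , 444 , 492
D4: 48 , 48
Fourth differences constant at 48.
492 + 48 = 540;  2766 + 540 = 3306;  11292 + 3306 = 14598;  37417 + 14598 = 52015

52015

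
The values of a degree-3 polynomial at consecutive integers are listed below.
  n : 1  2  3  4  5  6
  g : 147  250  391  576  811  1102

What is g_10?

2946

First differences: 103  141  185  235  291
Second differences: 38  44  50  56
Third differences: 6  6  6
The third differences are constant (6).
56 + 6 = 62;  291 + 62 = 353;  1102 + 353 = 1455
62 + 6 = 68;  353 + 68 = 421;  1455 + 421 = 1876
68 + 6 = 74;  421 + 74 = 495;  1876 + 495 = 2371
74 + 6 = 80;  495 + 80 = 575;  2371 + 575 = 2946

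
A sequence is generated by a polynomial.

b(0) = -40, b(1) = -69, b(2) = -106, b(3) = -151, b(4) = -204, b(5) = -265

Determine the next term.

-334

First differences: -29  -37  -45  -53  -61
Second differences: -8  -8  -8  -8
Second differences constant at -8.
-61 − 8 = -69;  -265 − 69 = -334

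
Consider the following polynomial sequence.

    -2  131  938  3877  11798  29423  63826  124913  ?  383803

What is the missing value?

225902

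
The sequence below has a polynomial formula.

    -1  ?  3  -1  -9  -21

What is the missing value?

3

Using the last 4 terms:
Δ: -4  -8  -12
Δ²: -4  -4
Constant second difference = -4.
Extend backward: -4 + 4 = 0;  3 + 0 = 3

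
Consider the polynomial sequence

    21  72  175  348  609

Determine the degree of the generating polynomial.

3

D1: 51, 103, 173, 261
D2: 52, 70, 88
D3: 18, 18
The third differences are constant, so the polynomial has degree 3.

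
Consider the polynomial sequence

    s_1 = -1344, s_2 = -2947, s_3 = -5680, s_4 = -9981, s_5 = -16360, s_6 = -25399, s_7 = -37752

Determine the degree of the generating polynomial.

4

First differences: -1603, -2733, -4301, -6379, -9039, -12353
Second differences: -1130, -1568, -2078, -2660, -3314
Third differences: -438, -510, -582, -654
Fourth differences: -72, -72, -72
The fourth differences are constant, so the polynomial has degree 4.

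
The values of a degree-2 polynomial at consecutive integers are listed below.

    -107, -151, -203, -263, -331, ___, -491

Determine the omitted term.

-407

Using the first 5 terms:
D1: -44  -52  -60  -68
D2: -8  -8  -8
Constant second difference = -8.
Extend forward: -68 − 8 = -76;  -331 − 76 = -407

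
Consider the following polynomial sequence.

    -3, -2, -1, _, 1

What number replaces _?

Using the first 3 terms:
1  1
Constant first difference = 1.
Extend forward: -1 + 1 = 0

0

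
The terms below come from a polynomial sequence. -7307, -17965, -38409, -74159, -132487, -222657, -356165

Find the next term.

-546979

First differences: -10658, -20444, -35750, -58328, -90170, -133508
Second differences: -9786, -15306, -22578, -31842, -43338
Third differences: -5520, -7272, -9264, -11496
Fourth differences: -1752, -1992, -2232
Fifth differences: -240, -240
Fifth differences constant at -240.
-2232 − 240 = -2472;  -11496 − 2472 = -13968;  -43338 − 13968 = -57306;  -133508 − 57306 = -190814;  -356165 − 190814 = -546979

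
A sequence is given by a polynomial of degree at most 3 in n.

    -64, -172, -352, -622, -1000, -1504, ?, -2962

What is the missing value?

-2152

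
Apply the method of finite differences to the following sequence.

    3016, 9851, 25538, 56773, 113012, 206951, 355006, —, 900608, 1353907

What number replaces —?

577793

Using the first 7 terms:
Δ: 6835, 15687, 31235, 56239, 93939, 148055
Δ²: 8852, 15548, 25004, 37700, 54116
Δ³: 6696, 9456, 12696, 16416
Δ⁴: 2760, 3240, 3720
Δ⁵: 480, 480
Constant fifth difference = 480.
Extend forward: 3720 + 480 = 4200;  16416 + 4200 = 20616;  54116 + 20616 = 74732;  148055 + 74732 = 222787;  355006 + 222787 = 577793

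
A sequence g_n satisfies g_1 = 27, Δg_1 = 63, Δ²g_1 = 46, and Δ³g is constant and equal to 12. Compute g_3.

199

Build the table forward from the leading diagonal:
D3: 12, 12, 12
D2: 46, 58, 70
D1: 63, 109, 167
g: 27, 90, 199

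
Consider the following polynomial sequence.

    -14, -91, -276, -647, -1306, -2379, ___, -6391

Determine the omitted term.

Using the first 6 terms:
First differences: -77, -185, -371, -659, -1073
Second differences: -108, -186, -288, -414
Third differences: -78, -102, -126
Fourth differences: -24, -24
Constant fourth difference = -24.
Extend forward: -126 − 24 = -150;  -414 − 150 = -564;  -1073 − 564 = -1637;  -2379 − 1637 = -4016

-4016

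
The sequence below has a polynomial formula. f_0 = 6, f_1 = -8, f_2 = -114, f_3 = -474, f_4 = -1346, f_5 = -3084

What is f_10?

-43874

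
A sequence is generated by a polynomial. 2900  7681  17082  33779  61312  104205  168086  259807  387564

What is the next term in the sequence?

561017

4781, 9401, 16697, 27533, 42893, 63881, 91721, 127757
4620, 7296, 10836, 15360, 20988, 27840, 36036
2676, 3540, 4524, 5628, 6852, 8196
864, 984, 1104, 1224, 1344
120, 120, 120, 120
The fifth differences are constant (120).
1344 + 120 = 1464;  8196 + 1464 = 9660;  36036 + 9660 = 45696;  127757 + 45696 = 173453;  387564 + 173453 = 561017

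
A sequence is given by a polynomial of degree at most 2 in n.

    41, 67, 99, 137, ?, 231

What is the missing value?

Using the first 4 terms:
Δ: 26, 32, 38
Δ²: 6, 6
Constant second difference = 6.
Extend forward: 38 + 6 = 44;  137 + 44 = 181

181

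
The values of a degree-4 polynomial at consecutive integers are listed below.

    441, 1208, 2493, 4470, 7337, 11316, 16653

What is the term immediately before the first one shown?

42

First differences: 767  1285  1977  2867  3979  5337
Second differences: 518  692  890  1112  1358
Third differences: 174  198  222  246
Fourth differences: 24  24  24
The fourth differences are constant at 24.
Work back: 174 − 24 = 150;  518 − 150 = 368;  767 − 368 = 399;  441 − 399 = 42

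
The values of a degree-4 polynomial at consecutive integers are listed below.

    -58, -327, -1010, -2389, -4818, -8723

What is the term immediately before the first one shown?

7

Δ: -269, -683, -1379, -2429, -3905
Δ²: -414, -696, -1050, -1476
Δ³: -282, -354, -426
Δ⁴: -72, -72
The fourth differences are constant at -72.
Work back: -282 + 72 = -210;  -414 + 210 = -204;  -269 + 204 = -65;  -58 + 65 = 7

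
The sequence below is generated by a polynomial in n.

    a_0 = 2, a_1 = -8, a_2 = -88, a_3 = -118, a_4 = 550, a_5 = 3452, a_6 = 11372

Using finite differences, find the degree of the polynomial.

-10, -80, -30, 668, 2902, 7920
-70, 50, 698, 2234, 5018
120, 648, 1536, 2784
528, 888, 1248
360, 360
The fifth differences are constant, so the polynomial has degree 5.

5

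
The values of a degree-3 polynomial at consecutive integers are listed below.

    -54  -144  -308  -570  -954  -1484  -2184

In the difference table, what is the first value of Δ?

First differences: -90, -164, -262, -384, -530, -700
Second differences: -74, -98, -122, -146, -170
Third differences: -24, -24, -24, -24

-90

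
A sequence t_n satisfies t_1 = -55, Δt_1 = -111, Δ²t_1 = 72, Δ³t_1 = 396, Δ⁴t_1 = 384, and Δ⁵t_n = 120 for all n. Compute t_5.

Build the table forward from the leading diagonal:
Fifth differences: 120, 120, 120, 120, 120
Fourth differences: 384, 504, 624, 744, 864
Third differences: 396, 780, 1284, 1908, 2652
Second differences: 72, 468, 1248, 2532, 4440
First differences: -111, -39, 429, 1677, 4209
t: -55, -166, -205, 224, 1901

1901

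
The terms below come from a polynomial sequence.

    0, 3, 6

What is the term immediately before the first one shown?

-3

D1: 3  3
The first differences are constant at 3.
Work back: 0 − 3 = -3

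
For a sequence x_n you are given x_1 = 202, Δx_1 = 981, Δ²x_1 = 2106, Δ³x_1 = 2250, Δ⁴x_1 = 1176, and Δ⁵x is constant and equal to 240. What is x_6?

Build the table forward from the leading diagonal:
Δ⁵: 240  240  240  240  240  240
Δ⁴: 1176  1416  1656  1896  2136  2376
Δ³: 2250  3426  4842  6498  8394  10530
Δ²: 2106  4356  7782  12624  19122  27516
Δ: 981  3087  7443  15225  27849  46971
x: 202  1183  4270  11713  26938  54787

54787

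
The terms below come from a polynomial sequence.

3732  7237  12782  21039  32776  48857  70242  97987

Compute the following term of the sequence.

3505, 5545, 8257, 11737, 16081, 21385, 27745
2040, 2712, 3480, 4344, 5304, 6360
672, 768, 864, 960, 1056
96, 96, 96, 96
The fourth differences are constant (96).
1056 + 96 = 1152;  6360 + 1152 = 7512;  27745 + 7512 = 35257;  97987 + 35257 = 133244

133244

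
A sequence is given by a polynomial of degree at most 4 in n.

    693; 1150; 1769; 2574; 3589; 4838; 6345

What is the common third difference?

24

Δ: 457, 619, 805, 1015, 1249, 1507
Δ²: 162, 186, 210, 234, 258
Δ³: 24, 24, 24, 24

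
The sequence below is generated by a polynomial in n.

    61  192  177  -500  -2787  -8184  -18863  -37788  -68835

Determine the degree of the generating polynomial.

5

Δ: 131, -15, -677, -2287, -5397, -10679, -18925, -31047
Δ²: -146, -662, -1610, -3110, -5282, -8246, -12122
Δ³: -516, -948, -1500, -2172, -2964, -3876
Δ⁴: -432, -552, -672, -792, -912
Δ⁵: -120, -120, -120, -120
The fifth differences are constant, so the polynomial has degree 5.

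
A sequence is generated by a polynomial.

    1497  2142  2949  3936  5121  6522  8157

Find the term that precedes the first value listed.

Δ: 645  807  987  1185  1401  1635
Δ²: 162  180  198  216  234
Δ³: 18  18  18  18
The third differences are constant at 18.
Work back: 162 − 18 = 144;  645 − 144 = 501;  1497 − 501 = 996

996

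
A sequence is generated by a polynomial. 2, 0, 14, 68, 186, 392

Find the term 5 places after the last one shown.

3582

Δ: -2, 14, 54, 118, 206
Δ²: 16, 40, 64, 88
Δ³: 24, 24, 24
The third differences are constant (24).
88 + 24 = 112;  206 + 112 = 318;  392 + 318 = 710
112 + 24 = 136;  318 + 136 = 454;  710 + 454 = 1164
136 + 24 = 160;  454 + 160 = 614;  1164 + 614 = 1778
160 + 24 = 184;  614 + 184 = 798;  1778 + 798 = 2576
184 + 24 = 208;  798 + 208 = 1006;  2576 + 1006 = 3582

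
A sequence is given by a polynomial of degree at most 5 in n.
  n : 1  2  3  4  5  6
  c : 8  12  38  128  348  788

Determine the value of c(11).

11118

D1: 4, 26, 90, 220, 440
D2: 22, 64, 130, 220
D3: 42, 66, 90
D4: 24, 24
Constant fourth difference = 24, so extend:
90 + 24 = 114;  220 + 114 = 334;  440 + 334 = 774;  788 + 774 = 1562
114 + 24 = 138;  334 + 138 = 472;  774 + 472 = 1246;  1562 + 1246 = 2808
138 + 24 = 162;  472 + 162 = 634;  1246 + 634 = 1880;  2808 + 1880 = 4688
162 + 24 = 186;  634 + 186 = 820;  1880 + 820 = 2700;  4688 + 2700 = 7388
186 + 24 = 210;  820 + 210 = 1030;  2700 + 1030 = 3730;  7388 + 3730 = 11118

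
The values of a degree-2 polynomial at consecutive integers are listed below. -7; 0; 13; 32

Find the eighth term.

Δ: 7, 13, 19
Δ²: 6, 6
The second differences are constant (6).
19 + 6 = 25;  32 + 25 = 57
25 + 6 = 31;  57 + 31 = 88
31 + 6 = 37;  88 + 37 = 125
37 + 6 = 43;  125 + 43 = 168

168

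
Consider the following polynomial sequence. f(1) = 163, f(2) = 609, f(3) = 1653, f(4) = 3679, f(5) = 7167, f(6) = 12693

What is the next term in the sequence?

446 , 1044 , 2026 , 3488 , 5526
598 , 982 , 1462 , 2038
384 , 480 , 576
96 , 96
Fourth differences constant at 96.
576 + 96 = 672;  2038 + 672 = 2710;  5526 + 2710 = 8236;  12693 + 8236 = 20929

20929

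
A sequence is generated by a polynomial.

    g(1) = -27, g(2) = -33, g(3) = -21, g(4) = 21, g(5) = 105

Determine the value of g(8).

Δ: -6, 12, 42, 84
Δ²: 18, 30, 42
Δ³: 12, 12
Third differences constant at 12.
42 + 12 = 54;  84 + 54 = 138;  105 + 138 = 243
54 + 12 = 66;  138 + 66 = 204;  243 + 204 = 447
66 + 12 = 78;  204 + 78 = 282;  447 + 282 = 729

729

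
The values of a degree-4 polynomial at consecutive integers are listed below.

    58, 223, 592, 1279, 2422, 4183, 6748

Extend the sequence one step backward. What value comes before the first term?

7

Δ: 165, 369, 687, 1143, 1761, 2565
Δ²: 204, 318, 456, 618, 804
Δ³: 114, 138, 162, 186
Δ⁴: 24, 24, 24
The fourth differences are constant at 24.
Work back: 114 − 24 = 90;  204 − 90 = 114;  165 − 114 = 51;  58 − 51 = 7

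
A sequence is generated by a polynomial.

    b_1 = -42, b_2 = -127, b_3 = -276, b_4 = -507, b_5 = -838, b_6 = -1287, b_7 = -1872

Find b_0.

First differences: -85, -149, -231, -331, -449, -585
Second differences: -64, -82, -100, -118, -136
Third differences: -18, -18, -18, -18
The third differences are constant at -18.
Work back: -64 + 18 = -46;  -85 + 46 = -39;  -42 + 39 = -3

-3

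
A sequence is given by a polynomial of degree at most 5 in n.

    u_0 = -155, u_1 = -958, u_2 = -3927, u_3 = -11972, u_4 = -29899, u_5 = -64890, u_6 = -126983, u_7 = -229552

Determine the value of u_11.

First differences: -803  -2969  -8045  -17927  -34991  -62093  -102569
Second differences: -2166  -5076  -9882  -17064  -27102  -40476
Third differences: -2910  -4806  -7182  -10038  -13374
Fourth differences: -1896  -2376  -2856  -3336
Fifth differences: -480  -480  -480
Constant fifth difference = -480, so extend:
-3336 − 480 = -3816;  -13374 − 3816 = -17190;  -40476 − 17190 = -57666;  -102569 − 57666 = -160235;  -229552 − 160235 = -389787
-3816 − 480 = -4296;  -17190 − 4296 = -21486;  -57666 − 21486 = -79152;  -160235 − 79152 = -239387;  -389787 − 239387 = -629174
-4296 − 480 = -4776;  -21486 − 4776 = -26262;  -79152 − 26262 = -105414;  -239387 − 105414 = -344801;  -629174 − 344801 = -973975
-4776 − 480 = -5256;  -26262 − 5256 = -31518;  -105414 − 31518 = -136932;  -344801 − 136932 = -481733;  -973975 − 481733 = -1455708

-1455708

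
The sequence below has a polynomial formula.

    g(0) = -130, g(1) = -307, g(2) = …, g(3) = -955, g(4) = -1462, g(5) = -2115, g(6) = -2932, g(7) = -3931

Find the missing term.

Using the last 5 terms:
D1: -507  -653  -817  -999
D2: -146  -164  -182
D3: -18  -18
Constant third difference = -18.
Extend backward: -146 + 18 = -128;  -507 + 128 = -379;  -955 + 379 = -576

-576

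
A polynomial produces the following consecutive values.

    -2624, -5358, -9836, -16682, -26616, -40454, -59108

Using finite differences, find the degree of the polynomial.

4

D1: -2734, -4478, -6846, -9934, -13838, -18654
D2: -1744, -2368, -3088, -3904, -4816
D3: -624, -720, -816, -912
D4: -96, -96, -96
The fourth differences are constant, so the polynomial has degree 4.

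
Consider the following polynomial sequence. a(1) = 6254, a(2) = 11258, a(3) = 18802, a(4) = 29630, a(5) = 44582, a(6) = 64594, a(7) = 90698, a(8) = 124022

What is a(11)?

Δ: 5004, 7544, 10828, 14952, 20012, 26104, 33324
Δ²: 2540, 3284, 4124, 5060, 6092, 7220
Δ³: 744, 840, 936, 1032, 1128
Δ⁴: 96, 96, 96, 96
Fourth differences constant at 96.
1128 + 96 = 1224;  7220 + 1224 = 8444;  33324 + 8444 = 41768;  124022 + 41768 = 165790
1224 + 96 = 1320;  8444 + 1320 = 9764;  41768 + 9764 = 51532;  165790 + 51532 = 217322
1320 + 96 = 1416;  9764 + 1416 = 11180;  51532 + 11180 = 62712;  217322 + 62712 = 280034

280034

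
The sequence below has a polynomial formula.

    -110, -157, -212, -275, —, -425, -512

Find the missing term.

Using the first 4 terms:
-47  -55  -63
-8  -8
Constant second difference = -8.
Extend forward: -63 − 8 = -71;  -275 − 71 = -346

-346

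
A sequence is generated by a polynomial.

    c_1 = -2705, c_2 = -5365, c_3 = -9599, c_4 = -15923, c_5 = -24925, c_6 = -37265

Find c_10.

-135725

Δ: -2660, -4234, -6324, -9002, -12340
Δ²: -1574, -2090, -2678, -3338
Δ³: -516, -588, -660
Δ⁴: -72, -72
Fourth differences constant at -72.
-660 − 72 = -732;  -3338 − 732 = -4070;  -12340 − 4070 = -16410;  -37265 − 16410 = -53675
-732 − 72 = -804;  -4070 − 804 = -4874;  -16410 − 4874 = -21284;  -53675 − 21284 = -74959
-804 − 72 = -876;  -4874 − 876 = -5750;  -21284 − 5750 = -27034;  -74959 − 27034 = -101993
-876 − 72 = -948;  -5750 − 948 = -6698;  -27034 − 6698 = -33732;  -101993 − 33732 = -135725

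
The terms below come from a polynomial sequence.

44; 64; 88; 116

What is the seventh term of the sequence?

224

First differences: 20, 24, 28
Second differences: 4, 4
Second differences constant at 4.
28 + 4 = 32;  116 + 32 = 148
32 + 4 = 36;  148 + 36 = 184
36 + 4 = 40;  184 + 40 = 224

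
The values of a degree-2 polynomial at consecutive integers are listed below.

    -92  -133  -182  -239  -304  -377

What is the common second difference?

First differences: -41, -49, -57, -65, -73
Second differences: -8, -8, -8, -8

-8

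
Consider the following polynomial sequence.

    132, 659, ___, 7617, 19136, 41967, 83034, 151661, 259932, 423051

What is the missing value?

Using the last 7 terms:
11519, 22831, 41067, 68627, 108271, 163119
11312, 18236, 27560, 39644, 54848
6924, 9324, 12084, 15204
2400, 2760, 3120
360, 360
Constant fifth difference = 360.
Extend backward: 2400 − 360 = 2040;  6924 − 2040 = 4884;  11312 − 4884 = 6428;  11519 − 6428 = 5091;  7617 − 5091 = 2526

2526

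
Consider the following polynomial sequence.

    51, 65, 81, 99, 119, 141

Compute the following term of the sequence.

165

14, 16, 18, 20, 22
2, 2, 2, 2
The second differences are constant (2).
22 + 2 = 24;  141 + 24 = 165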